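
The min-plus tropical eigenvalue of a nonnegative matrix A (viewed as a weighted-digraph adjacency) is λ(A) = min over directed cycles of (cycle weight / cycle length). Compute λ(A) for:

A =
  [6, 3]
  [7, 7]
λ(A) = 5

Enumerate directed cycles and compute their means (weight / length). Sample:
  cycle 0 → 0: weight = 6, length = 1, mean = 6/1 ≈ 6.000
  cycle 1 → 1: weight = 7, length = 1, mean = 7/1 ≈ 7.000
  cycle 0 → 1 → 0: weight = 10, length = 2, mean = 10/2 ≈ 5.000
  cycle 1 → 0 → 1: weight = 10, length = 2, mean = 10/2 ≈ 5.000
Minimum mean = 5.000, attained e.g. along the cycle 0 → 1 → 0 with weight 10 and length 2. So λ(A) = 10/2 = 5.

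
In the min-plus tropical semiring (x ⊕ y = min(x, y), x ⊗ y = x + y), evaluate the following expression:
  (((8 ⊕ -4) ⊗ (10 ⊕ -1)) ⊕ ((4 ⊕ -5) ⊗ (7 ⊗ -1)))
(((8 ⊕ -4) ⊗ (10 ⊕ -1)) ⊕ ((4 ⊕ -5) ⊗ (7 ⊗ -1))) = -5

Expand innermost to outermost. Recall ⊕ takes the minimum of its arguments and ⊗ takes their sum. Working out the expression (((8 ⊕ -4) ⊗ (10 ⊕ -1)) ⊕ ((4 ⊕ -5) ⊗ (7 ⊗ -1))) gives -5.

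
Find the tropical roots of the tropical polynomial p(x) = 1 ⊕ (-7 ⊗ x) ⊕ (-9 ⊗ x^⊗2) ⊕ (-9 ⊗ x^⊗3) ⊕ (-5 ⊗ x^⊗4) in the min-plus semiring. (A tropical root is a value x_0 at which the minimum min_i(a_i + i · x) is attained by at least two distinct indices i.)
Roots: {-4, 0, 2, 8}

Each tropical root is a break point of the lower envelope of the lines y = a_i + i · x (there are 5 lines, with slopes 0, 1, ..., 4). Only the lines that attain the minimum somewhere contribute to roots; other lines are dominated. Here the surviving (envelope) indices are i = 4, i = 3, i = 2, i = 1, i = 0.
Intersections between consecutive envelope lines give the roots: for adjacent envelope indices i < j the intersection is x = (a_i − a_j) / (j − i). Reading off the sorted break points: {-4, 0, 2, 8}.
Verification: at each break x_0, at least two indices attain the minimum of min_i(a_i + i · x_0).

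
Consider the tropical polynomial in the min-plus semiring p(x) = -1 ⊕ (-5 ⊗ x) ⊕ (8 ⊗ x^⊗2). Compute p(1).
p(1) = -4

A tropical monomial a ⊗ x^⊗i evaluates to a + i · x. Evaluating each term at x = 1:
  Term 0 contributes -1 + 0 · 1 = -1
  Term 1 contributes -5 + 1 · 1 = -4
  Term 2 contributes 8 + 2 · 1 = 10
p(1) = ⊕ of these = min[-1, -4, 10] = -4.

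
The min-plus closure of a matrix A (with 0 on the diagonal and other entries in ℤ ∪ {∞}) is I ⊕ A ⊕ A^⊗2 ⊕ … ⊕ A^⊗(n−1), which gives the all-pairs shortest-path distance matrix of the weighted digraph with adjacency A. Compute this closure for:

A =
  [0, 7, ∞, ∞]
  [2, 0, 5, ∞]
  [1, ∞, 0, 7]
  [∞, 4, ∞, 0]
Closure =
  [0, 7, 12, 19]
  [2, 0, 5, 12]
  [1, 8, 0, 7]
  [6, 4, 9, 0]

This is the Floyd-Warshall all-pairs shortest-path computation. For each intermediate vertex k = 0, 1, …, 3, update dist[i][j] ← min(dist[i][j], dist[i][k] + dist[k][j]). The final matrix gives, for each (i, j), the minimum total weight of any directed path from i to j (possibly empty when i = j).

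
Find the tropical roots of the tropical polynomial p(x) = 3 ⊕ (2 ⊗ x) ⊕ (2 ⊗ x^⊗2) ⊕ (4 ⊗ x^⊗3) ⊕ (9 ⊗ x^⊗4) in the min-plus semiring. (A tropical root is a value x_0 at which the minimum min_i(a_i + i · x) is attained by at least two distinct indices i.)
Roots: {-5, -2, 0, 1}

Each tropical root is a break point of the lower envelope of the lines y = a_i + i · x (there are 5 lines, with slopes 0, 1, ..., 4). Only the lines that attain the minimum somewhere contribute to roots; other lines are dominated. Here the surviving (envelope) indices are i = 4, i = 3, i = 2, i = 1, i = 0.
Intersections between consecutive envelope lines give the roots: for adjacent envelope indices i < j the intersection is x = (a_i − a_j) / (j − i). Reading off the sorted break points: {-5, -2, 0, 1}.
Verification: at each break x_0, at least two indices attain the minimum of min_i(a_i + i · x_0).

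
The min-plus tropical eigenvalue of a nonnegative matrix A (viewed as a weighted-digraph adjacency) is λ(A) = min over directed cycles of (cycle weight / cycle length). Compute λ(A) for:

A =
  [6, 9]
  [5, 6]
λ(A) = 6

Enumerate directed cycles and compute their means (weight / length). Sample:
  cycle 0 → 0: weight = 6, length = 1, mean = 6/1 ≈ 6.000
  cycle 1 → 1: weight = 6, length = 1, mean = 6/1 ≈ 6.000
  cycle 0 → 1 → 0: weight = 14, length = 2, mean = 14/2 ≈ 7.000
  cycle 1 → 0 → 1: weight = 14, length = 2, mean = 14/2 ≈ 7.000
Minimum mean = 6.000, attained e.g. along the cycle 0 → 0 with weight 6 and length 1. So λ(A) = 6/1 = 6.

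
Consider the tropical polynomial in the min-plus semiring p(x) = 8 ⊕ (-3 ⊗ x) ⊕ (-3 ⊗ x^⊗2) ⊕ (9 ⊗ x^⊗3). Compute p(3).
p(3) = 0

A tropical monomial a ⊗ x^⊗i evaluates to a + i · x. Evaluating each term at x = 3:
  Term 0 contributes 8 + 0 · 3 = 8
  Term 1 contributes -3 + 1 · 3 = 0
  Term 2 contributes -3 + 2 · 3 = 3
  Term 3 contributes 9 + 3 · 3 = 18
p(3) = ⊕ of these = min[8, 0, 3, 18] = 0.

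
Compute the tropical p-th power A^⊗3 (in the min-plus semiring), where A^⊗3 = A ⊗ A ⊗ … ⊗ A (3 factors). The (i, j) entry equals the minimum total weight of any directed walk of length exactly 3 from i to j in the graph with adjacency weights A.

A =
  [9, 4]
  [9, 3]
A^⊗3 =
  [16, 10]
  [15, 9]

Each entry (A^⊗3)_ij equals the minimum over all length-3 walks i = v_0 → v_1 → … → v_3 = j of Σ_t A[v_t][v_{t+1}]. For example, for (i, j) = (0, 1) we minimise over 4 possible intermediate vertex sequences; the minimum is 10, attained along the walk 0 → 1 → 1 → 1.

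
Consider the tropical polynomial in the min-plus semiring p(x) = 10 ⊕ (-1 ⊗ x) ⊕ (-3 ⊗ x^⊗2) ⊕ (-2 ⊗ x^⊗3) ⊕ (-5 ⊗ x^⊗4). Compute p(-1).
p(-1) = -9

A tropical monomial a ⊗ x^⊗i evaluates to a + i · x. Evaluating each term at x = -1:
  Term 0 contributes 10 + 0 · -1 = 10
  Term 1 contributes -1 + 1 · -1 = -2
  Term 2 contributes -3 + 2 · -1 = -5
  Term 3 contributes -2 + 3 · -1 = -5
  Term 4 contributes -5 + 4 · -1 = -9
p(-1) = ⊕ of these = min[10, -2, -5, -5, -9] = -9.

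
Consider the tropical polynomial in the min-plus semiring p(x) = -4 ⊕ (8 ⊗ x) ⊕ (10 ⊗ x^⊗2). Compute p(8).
p(8) = -4

A tropical monomial a ⊗ x^⊗i evaluates to a + i · x. Evaluating each term at x = 8:
  Term 0 contributes -4 + 0 · 8 = -4
  Term 1 contributes 8 + 1 · 8 = 16
  Term 2 contributes 10 + 2 · 8 = 26
p(8) = ⊕ of these = min[-4, 16, 26] = -4.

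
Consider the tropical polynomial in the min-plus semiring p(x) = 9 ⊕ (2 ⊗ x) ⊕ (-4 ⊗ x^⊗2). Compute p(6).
p(6) = 8

A tropical monomial a ⊗ x^⊗i evaluates to a + i · x. Evaluating each term at x = 6:
  Term 0 contributes 9 + 0 · 6 = 9
  Term 1 contributes 2 + 1 · 6 = 8
  Term 2 contributes -4 + 2 · 6 = 8
p(6) = ⊕ of these = min[9, 8, 8] = 8.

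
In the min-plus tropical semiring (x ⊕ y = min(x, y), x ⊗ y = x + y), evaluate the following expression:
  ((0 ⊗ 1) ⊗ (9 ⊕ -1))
((0 ⊗ 1) ⊗ (9 ⊕ -1)) = 0

Expand innermost to outermost. Recall ⊕ takes the minimum of its arguments and ⊗ takes their sum. Working out the expression ((0 ⊗ 1) ⊗ (9 ⊕ -1)) gives 0.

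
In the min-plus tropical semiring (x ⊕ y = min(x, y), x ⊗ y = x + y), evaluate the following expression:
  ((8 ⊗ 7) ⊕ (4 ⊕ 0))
((8 ⊗ 7) ⊕ (4 ⊕ 0)) = 0

Expand innermost to outermost. Recall ⊕ takes the minimum of its arguments and ⊗ takes their sum. Working out the expression ((8 ⊗ 7) ⊕ (4 ⊕ 0)) gives 0.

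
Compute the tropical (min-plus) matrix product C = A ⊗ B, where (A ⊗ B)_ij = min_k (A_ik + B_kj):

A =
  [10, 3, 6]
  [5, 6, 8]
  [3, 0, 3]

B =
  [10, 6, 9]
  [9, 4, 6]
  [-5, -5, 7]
A ⊗ B =
  [1, 1, 9]
  [3, 3, 12]
  [-2, -2, 6]

Apply the min-plus product entry-by-entry:
  C[0][0] = min over k of (A[0][0] + B[0][0] = 10 + 10 = 20, A[0][1] + B[1][0] = 3 + 9 = 12, A[0][2] + B[2][0] = 6 + -5 = 1) = 1 (attained at k = 2)
  C[0][1] = min over k of (A[0][0] + B[0][1] = 10 + 6 = 16, A[0][1] + B[1][1] = 3 + 4 = 7, A[0][2] + B[2][1] = 6 + -5 = 1) = 1 (attained at k = 2)
  C[0][2] = min over k of (A[0][0] + B[0][2] = 10 + 9 = 19, A[0][1] + B[1][2] = 3 + 6 = 9, A[0][2] + B[2][2] = 6 + 7 = 13) = 9 (attained at k = 1)
  C[1][0] = min over k of (A[1][0] + B[0][0] = 5 + 10 = 15, A[1][1] + B[1][0] = 6 + 9 = 15, A[1][2] + B[2][0] = 8 + -5 = 3) = 3 (attained at k = 2)
  C[1][1] = min over k of (A[1][0] + B[0][1] = 5 + 6 = 11, A[1][1] + B[1][1] = 6 + 4 = 10, A[1][2] + B[2][1] = 8 + -5 = 3) = 3 (attained at k = 2)
  C[1][2] = min over k of (A[1][0] + B[0][2] = 5 + 9 = 14, A[1][1] + B[1][2] = 6 + 6 = 12, A[1][2] + B[2][2] = 8 + 7 = 15) = 12 (attained at k = 1)
  C[2][0] = min over k of (A[2][0] + B[0][0] = 3 + 10 = 13, A[2][1] + B[1][0] = 0 + 9 = 9, A[2][2] + B[2][0] = 3 + -5 = -2) = -2 (attained at k = 2)
  C[2][1] = min over k of (A[2][0] + B[0][1] = 3 + 6 = 9, A[2][1] + B[1][1] = 0 + 4 = 4, A[2][2] + B[2][1] = 3 + -5 = -2) = -2 (attained at k = 2)
  C[2][2] = min over k of (A[2][0] + B[0][2] = 3 + 9 = 12, A[2][1] + B[1][2] = 0 + 6 = 6, A[2][2] + B[2][2] = 3 + 7 = 10) = 6 (attained at k = 1)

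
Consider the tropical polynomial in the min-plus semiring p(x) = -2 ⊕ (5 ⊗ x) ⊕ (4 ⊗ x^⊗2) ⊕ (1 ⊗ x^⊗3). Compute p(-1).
p(-1) = -2

A tropical monomial a ⊗ x^⊗i evaluates to a + i · x. Evaluating each term at x = -1:
  Term 0 contributes -2 + 0 · -1 = -2
  Term 1 contributes 5 + 1 · -1 = 4
  Term 2 contributes 4 + 2 · -1 = 2
  Term 3 contributes 1 + 3 · -1 = -2
p(-1) = ⊕ of these = min[-2, 4, 2, -2] = -2.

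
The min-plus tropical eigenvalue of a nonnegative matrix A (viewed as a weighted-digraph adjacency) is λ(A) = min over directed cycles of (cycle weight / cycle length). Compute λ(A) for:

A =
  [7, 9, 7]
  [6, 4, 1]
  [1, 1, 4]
λ(A) = 1

Enumerate directed cycles and compute their means (weight / length). Sample:
  cycle 0 → 0: weight = 7, length = 1, mean = 7/1 ≈ 7.000
  cycle 1 → 1: weight = 4, length = 1, mean = 4/1 ≈ 4.000
  cycle 2 → 2: weight = 4, length = 1, mean = 4/1 ≈ 4.000
  cycle 0 → 1 → 0: weight = 15, length = 2, mean = 15/2 ≈ 7.500
  cycle 0 → 2 → 0: weight = 8, length = 2, mean = 8/2 ≈ 4.000
  cycle 1 → 0 → 1: weight = 15, length = 2, mean = 15/2 ≈ 7.500
Minimum mean = 1.000, attained e.g. along the cycle 1 → 2 → 1 with weight 2 and length 2. So λ(A) = 2/2 = 1.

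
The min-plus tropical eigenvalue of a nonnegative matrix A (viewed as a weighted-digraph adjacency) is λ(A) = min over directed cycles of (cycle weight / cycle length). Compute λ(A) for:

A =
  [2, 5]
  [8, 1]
λ(A) = 1

Enumerate directed cycles and compute their means (weight / length). Sample:
  cycle 0 → 0: weight = 2, length = 1, mean = 2/1 ≈ 2.000
  cycle 1 → 1: weight = 1, length = 1, mean = 1/1 ≈ 1.000
  cycle 0 → 1 → 0: weight = 13, length = 2, mean = 13/2 ≈ 6.500
  cycle 1 → 0 → 1: weight = 13, length = 2, mean = 13/2 ≈ 6.500
Minimum mean = 1.000, attained e.g. along the cycle 1 → 1 with weight 1 and length 1. So λ(A) = 1/1 = 1.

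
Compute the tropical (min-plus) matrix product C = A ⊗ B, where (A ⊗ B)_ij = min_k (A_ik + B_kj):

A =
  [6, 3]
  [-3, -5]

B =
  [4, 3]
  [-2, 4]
A ⊗ B =
  [1, 7]
  [-7, -1]

Apply the min-plus product entry-by-entry:
  C[0][0] = min over k of (A[0][0] + B[0][0] = 6 + 4 = 10, A[0][1] + B[1][0] = 3 + -2 = 1) = 1 (attained at k = 1)
  C[0][1] = min over k of (A[0][0] + B[0][1] = 6 + 3 = 9, A[0][1] + B[1][1] = 3 + 4 = 7) = 7 (attained at k = 1)
  C[1][0] = min over k of (A[1][0] + B[0][0] = -3 + 4 = 1, A[1][1] + B[1][0] = -5 + -2 = -7) = -7 (attained at k = 1)
  C[1][1] = min over k of (A[1][0] + B[0][1] = -3 + 3 = 0, A[1][1] + B[1][1] = -5 + 4 = -1) = -1 (attained at k = 1)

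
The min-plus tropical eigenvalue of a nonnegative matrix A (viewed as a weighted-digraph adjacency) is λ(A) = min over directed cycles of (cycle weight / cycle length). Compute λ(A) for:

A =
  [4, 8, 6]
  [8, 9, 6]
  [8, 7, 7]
λ(A) = 4

Enumerate directed cycles and compute their means (weight / length). Sample:
  cycle 0 → 0: weight = 4, length = 1, mean = 4/1 ≈ 4.000
  cycle 1 → 1: weight = 9, length = 1, mean = 9/1 ≈ 9.000
  cycle 2 → 2: weight = 7, length = 1, mean = 7/1 ≈ 7.000
  cycle 0 → 1 → 0: weight = 16, length = 2, mean = 16/2 ≈ 8.000
  cycle 0 → 2 → 0: weight = 14, length = 2, mean = 14/2 ≈ 7.000
  cycle 1 → 0 → 1: weight = 16, length = 2, mean = 16/2 ≈ 8.000
Minimum mean = 4.000, attained e.g. along the cycle 0 → 0 with weight 4 and length 1. So λ(A) = 4/1 = 4.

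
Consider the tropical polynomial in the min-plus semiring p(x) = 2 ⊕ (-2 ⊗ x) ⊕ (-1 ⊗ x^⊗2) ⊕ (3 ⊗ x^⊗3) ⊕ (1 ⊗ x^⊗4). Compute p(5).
p(5) = 2

A tropical monomial a ⊗ x^⊗i evaluates to a + i · x. Evaluating each term at x = 5:
  Term 0 contributes 2 + 0 · 5 = 2
  Term 1 contributes -2 + 1 · 5 = 3
  Term 2 contributes -1 + 2 · 5 = 9
  Term 3 contributes 3 + 3 · 5 = 18
  Term 4 contributes 1 + 4 · 5 = 21
p(5) = ⊕ of these = min[2, 3, 9, 18, 21] = 2.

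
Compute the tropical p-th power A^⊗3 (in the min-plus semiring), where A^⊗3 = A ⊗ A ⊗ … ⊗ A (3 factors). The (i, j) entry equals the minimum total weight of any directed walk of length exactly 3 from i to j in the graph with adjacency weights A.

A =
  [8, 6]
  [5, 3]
A^⊗3 =
  [14, 12]
  [11, 9]

Each entry (A^⊗3)_ij equals the minimum over all length-3 walks i = v_0 → v_1 → … → v_3 = j of Σ_t A[v_t][v_{t+1}]. For example, for (i, j) = (0, 1) we minimise over 4 possible intermediate vertex sequences; the minimum is 12, attained along the walk 0 → 1 → 1 → 1.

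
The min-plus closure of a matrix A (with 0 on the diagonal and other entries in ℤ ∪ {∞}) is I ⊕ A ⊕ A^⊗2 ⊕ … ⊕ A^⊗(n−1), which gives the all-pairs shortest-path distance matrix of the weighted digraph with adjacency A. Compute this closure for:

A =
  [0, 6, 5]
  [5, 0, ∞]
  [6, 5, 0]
Closure =
  [0, 6, 5]
  [5, 0, 10]
  [6, 5, 0]

This is the Floyd-Warshall all-pairs shortest-path computation. For each intermediate vertex k = 0, 1, …, 2, update dist[i][j] ← min(dist[i][j], dist[i][k] + dist[k][j]). The final matrix gives, for each (i, j), the minimum total weight of any directed path from i to j (possibly empty when i = j).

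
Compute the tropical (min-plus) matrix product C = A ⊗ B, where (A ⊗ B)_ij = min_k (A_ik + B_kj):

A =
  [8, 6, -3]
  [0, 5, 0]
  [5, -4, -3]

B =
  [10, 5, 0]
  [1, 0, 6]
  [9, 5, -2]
A ⊗ B =
  [6, 2, -5]
  [6, 5, -2]
  [-3, -4, -5]

Apply the min-plus product entry-by-entry:
  C[0][0] = min over k of (A[0][0] + B[0][0] = 8 + 10 = 18, A[0][1] + B[1][0] = 6 + 1 = 7, A[0][2] + B[2][0] = -3 + 9 = 6) = 6 (attained at k = 2)
  C[0][1] = min over k of (A[0][0] + B[0][1] = 8 + 5 = 13, A[0][1] + B[1][1] = 6 + 0 = 6, A[0][2] + B[2][1] = -3 + 5 = 2) = 2 (attained at k = 2)
  C[0][2] = min over k of (A[0][0] + B[0][2] = 8 + 0 = 8, A[0][1] + B[1][2] = 6 + 6 = 12, A[0][2] + B[2][2] = -3 + -2 = -5) = -5 (attained at k = 2)
  C[1][0] = min over k of (A[1][0] + B[0][0] = 0 + 10 = 10, A[1][1] + B[1][0] = 5 + 1 = 6, A[1][2] + B[2][0] = 0 + 9 = 9) = 6 (attained at k = 1)
  C[1][1] = min over k of (A[1][0] + B[0][1] = 0 + 5 = 5, A[1][1] + B[1][1] = 5 + 0 = 5, A[1][2] + B[2][1] = 0 + 5 = 5) = 5 (attained at k = 0)
  C[1][2] = min over k of (A[1][0] + B[0][2] = 0 + 0 = 0, A[1][1] + B[1][2] = 5 + 6 = 11, A[1][2] + B[2][2] = 0 + -2 = -2) = -2 (attained at k = 2)
  C[2][0] = min over k of (A[2][0] + B[0][0] = 5 + 10 = 15, A[2][1] + B[1][0] = -4 + 1 = -3, A[2][2] + B[2][0] = -3 + 9 = 6) = -3 (attained at k = 1)
  C[2][1] = min over k of (A[2][0] + B[0][1] = 5 + 5 = 10, A[2][1] + B[1][1] = -4 + 0 = -4, A[2][2] + B[2][1] = -3 + 5 = 2) = -4 (attained at k = 1)
  C[2][2] = min over k of (A[2][0] + B[0][2] = 5 + 0 = 5, A[2][1] + B[1][2] = -4 + 6 = 2, A[2][2] + B[2][2] = -3 + -2 = -5) = -5 (attained at k = 2)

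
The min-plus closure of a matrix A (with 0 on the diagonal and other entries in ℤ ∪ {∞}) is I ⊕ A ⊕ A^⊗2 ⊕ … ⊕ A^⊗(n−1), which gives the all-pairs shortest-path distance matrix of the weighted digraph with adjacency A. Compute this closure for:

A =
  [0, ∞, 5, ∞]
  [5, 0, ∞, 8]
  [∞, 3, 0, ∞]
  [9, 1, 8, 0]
Closure =
  [0, 8, 5, 16]
  [5, 0, 10, 8]
  [8, 3, 0, 11]
  [6, 1, 8, 0]

This is the Floyd-Warshall all-pairs shortest-path computation. For each intermediate vertex k = 0, 1, …, 3, update dist[i][j] ← min(dist[i][j], dist[i][k] + dist[k][j]). The final matrix gives, for each (i, j), the minimum total weight of any directed path from i to j (possibly empty when i = j).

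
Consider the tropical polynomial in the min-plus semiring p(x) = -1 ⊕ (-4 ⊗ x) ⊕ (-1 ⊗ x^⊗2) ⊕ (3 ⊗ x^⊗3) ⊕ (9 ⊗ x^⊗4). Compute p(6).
p(6) = -1

A tropical monomial a ⊗ x^⊗i evaluates to a + i · x. Evaluating each term at x = 6:
  Term 0 contributes -1 + 0 · 6 = -1
  Term 1 contributes -4 + 1 · 6 = 2
  Term 2 contributes -1 + 2 · 6 = 11
  Term 3 contributes 3 + 3 · 6 = 21
  Term 4 contributes 9 + 4 · 6 = 33
p(6) = ⊕ of these = min[-1, 2, 11, 21, 33] = -1.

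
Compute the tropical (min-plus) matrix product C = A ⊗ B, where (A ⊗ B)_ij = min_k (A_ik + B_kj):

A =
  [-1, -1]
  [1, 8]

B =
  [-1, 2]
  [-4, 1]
A ⊗ B =
  [-5, 0]
  [0, 3]

Apply the min-plus product entry-by-entry:
  C[0][0] = min over k of (A[0][0] + B[0][0] = -1 + -1 = -2, A[0][1] + B[1][0] = -1 + -4 = -5) = -5 (attained at k = 1)
  C[0][1] = min over k of (A[0][0] + B[0][1] = -1 + 2 = 1, A[0][1] + B[1][1] = -1 + 1 = 0) = 0 (attained at k = 1)
  C[1][0] = min over k of (A[1][0] + B[0][0] = 1 + -1 = 0, A[1][1] + B[1][0] = 8 + -4 = 4) = 0 (attained at k = 0)
  C[1][1] = min over k of (A[1][0] + B[0][1] = 1 + 2 = 3, A[1][1] + B[1][1] = 8 + 1 = 9) = 3 (attained at k = 0)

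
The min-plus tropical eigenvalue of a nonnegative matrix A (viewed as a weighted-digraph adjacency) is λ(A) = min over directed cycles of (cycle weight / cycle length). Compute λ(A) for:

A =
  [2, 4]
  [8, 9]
λ(A) = 2

Enumerate directed cycles and compute their means (weight / length). Sample:
  cycle 0 → 0: weight = 2, length = 1, mean = 2/1 ≈ 2.000
  cycle 1 → 1: weight = 9, length = 1, mean = 9/1 ≈ 9.000
  cycle 0 → 1 → 0: weight = 12, length = 2, mean = 12/2 ≈ 6.000
  cycle 1 → 0 → 1: weight = 12, length = 2, mean = 12/2 ≈ 6.000
Minimum mean = 2.000, attained e.g. along the cycle 0 → 0 with weight 2 and length 1. So λ(A) = 2/1 = 2.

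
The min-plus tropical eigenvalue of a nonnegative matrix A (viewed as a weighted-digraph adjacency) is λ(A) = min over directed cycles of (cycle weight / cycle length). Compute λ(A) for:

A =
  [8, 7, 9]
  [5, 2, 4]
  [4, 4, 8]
λ(A) = 2

Enumerate directed cycles and compute their means (weight / length). Sample:
  cycle 0 → 0: weight = 8, length = 1, mean = 8/1 ≈ 8.000
  cycle 1 → 1: weight = 2, length = 1, mean = 2/1 ≈ 2.000
  cycle 2 → 2: weight = 8, length = 1, mean = 8/1 ≈ 8.000
  cycle 0 → 1 → 0: weight = 12, length = 2, mean = 12/2 ≈ 6.000
  cycle 0 → 2 → 0: weight = 13, length = 2, mean = 13/2 ≈ 6.500
  cycle 1 → 0 → 1: weight = 12, length = 2, mean = 12/2 ≈ 6.000
Minimum mean = 2.000, attained e.g. along the cycle 1 → 1 with weight 2 and length 1. So λ(A) = 2/1 = 2.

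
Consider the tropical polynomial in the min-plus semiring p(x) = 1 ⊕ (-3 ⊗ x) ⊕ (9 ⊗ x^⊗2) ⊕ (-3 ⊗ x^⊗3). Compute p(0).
p(0) = -3

A tropical monomial a ⊗ x^⊗i evaluates to a + i · x. Evaluating each term at x = 0:
  Term 0 contributes 1 + 0 · 0 = 1
  Term 1 contributes -3 + 1 · 0 = -3
  Term 2 contributes 9 + 2 · 0 = 9
  Term 3 contributes -3 + 3 · 0 = -3
p(0) = ⊕ of these = min[1, -3, 9, -3] = -3.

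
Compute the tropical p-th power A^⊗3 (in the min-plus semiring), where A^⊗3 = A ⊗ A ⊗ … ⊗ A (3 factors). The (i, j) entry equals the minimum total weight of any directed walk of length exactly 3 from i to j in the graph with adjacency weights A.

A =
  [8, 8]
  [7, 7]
A^⊗3 =
  [22, 22]
  [21, 21]

Each entry (A^⊗3)_ij equals the minimum over all length-3 walks i = v_0 → v_1 → … → v_3 = j of Σ_t A[v_t][v_{t+1}]. For example, for (i, j) = (0, 1) we minimise over 4 possible intermediate vertex sequences; the minimum is 22, attained along the walk 0 → 1 → 1 → 1.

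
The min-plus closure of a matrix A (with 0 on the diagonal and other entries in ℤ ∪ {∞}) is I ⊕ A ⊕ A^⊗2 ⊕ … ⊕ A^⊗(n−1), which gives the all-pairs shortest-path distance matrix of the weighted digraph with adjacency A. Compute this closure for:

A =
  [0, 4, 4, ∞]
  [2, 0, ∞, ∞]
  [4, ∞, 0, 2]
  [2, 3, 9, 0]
Closure =
  [0, 4, 4, 6]
  [2, 0, 6, 8]
  [4, 5, 0, 2]
  [2, 3, 6, 0]

This is the Floyd-Warshall all-pairs shortest-path computation. For each intermediate vertex k = 0, 1, …, 3, update dist[i][j] ← min(dist[i][j], dist[i][k] + dist[k][j]). The final matrix gives, for each (i, j), the minimum total weight of any directed path from i to j (possibly empty when i = j).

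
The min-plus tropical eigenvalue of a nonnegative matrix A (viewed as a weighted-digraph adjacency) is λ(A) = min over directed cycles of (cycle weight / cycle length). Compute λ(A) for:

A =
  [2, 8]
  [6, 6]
λ(A) = 2

Enumerate directed cycles and compute their means (weight / length). Sample:
  cycle 0 → 0: weight = 2, length = 1, mean = 2/1 ≈ 2.000
  cycle 1 → 1: weight = 6, length = 1, mean = 6/1 ≈ 6.000
  cycle 0 → 1 → 0: weight = 14, length = 2, mean = 14/2 ≈ 7.000
  cycle 1 → 0 → 1: weight = 14, length = 2, mean = 14/2 ≈ 7.000
Minimum mean = 2.000, attained e.g. along the cycle 0 → 0 with weight 2 and length 1. So λ(A) = 2/1 = 2.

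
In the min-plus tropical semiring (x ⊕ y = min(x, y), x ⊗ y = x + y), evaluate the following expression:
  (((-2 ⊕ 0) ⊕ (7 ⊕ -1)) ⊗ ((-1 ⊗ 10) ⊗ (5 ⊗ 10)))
(((-2 ⊕ 0) ⊕ (7 ⊕ -1)) ⊗ ((-1 ⊗ 10) ⊗ (5 ⊗ 10))) = 22

Expand innermost to outermost. Recall ⊕ takes the minimum of its arguments and ⊗ takes their sum. Working out the expression (((-2 ⊕ 0) ⊕ (7 ⊕ -1)) ⊗ ((-1 ⊗ 10) ⊗ (5 ⊗ 10))) gives 22.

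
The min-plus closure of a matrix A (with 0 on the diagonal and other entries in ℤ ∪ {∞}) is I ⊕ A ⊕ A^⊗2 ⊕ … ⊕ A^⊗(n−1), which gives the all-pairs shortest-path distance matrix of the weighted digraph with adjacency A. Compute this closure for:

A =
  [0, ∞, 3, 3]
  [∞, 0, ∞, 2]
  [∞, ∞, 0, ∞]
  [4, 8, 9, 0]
Closure =
  [0, 11, 3, 3]
  [6, 0, 9, 2]
  [∞, ∞, 0, ∞]
  [4, 8, 7, 0]

This is the Floyd-Warshall all-pairs shortest-path computation. For each intermediate vertex k = 0, 1, …, 3, update dist[i][j] ← min(dist[i][j], dist[i][k] + dist[k][j]). The final matrix gives, for each (i, j), the minimum total weight of any directed path from i to j (possibly empty when i = j).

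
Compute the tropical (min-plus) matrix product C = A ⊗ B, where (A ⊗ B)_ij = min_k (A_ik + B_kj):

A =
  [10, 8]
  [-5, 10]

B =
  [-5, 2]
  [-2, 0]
A ⊗ B =
  [5, 8]
  [-10, -3]

Apply the min-plus product entry-by-entry:
  C[0][0] = min over k of (A[0][0] + B[0][0] = 10 + -5 = 5, A[0][1] + B[1][0] = 8 + -2 = 6) = 5 (attained at k = 0)
  C[0][1] = min over k of (A[0][0] + B[0][1] = 10 + 2 = 12, A[0][1] + B[1][1] = 8 + 0 = 8) = 8 (attained at k = 1)
  C[1][0] = min over k of (A[1][0] + B[0][0] = -5 + -5 = -10, A[1][1] + B[1][0] = 10 + -2 = 8) = -10 (attained at k = 0)
  C[1][1] = min over k of (A[1][0] + B[0][1] = -5 + 2 = -3, A[1][1] + B[1][1] = 10 + 0 = 10) = -3 (attained at k = 0)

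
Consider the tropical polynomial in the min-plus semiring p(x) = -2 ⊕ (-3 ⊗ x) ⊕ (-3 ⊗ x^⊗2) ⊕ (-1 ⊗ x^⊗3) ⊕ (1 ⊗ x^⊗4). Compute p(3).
p(3) = -2

A tropical monomial a ⊗ x^⊗i evaluates to a + i · x. Evaluating each term at x = 3:
  Term 0 contributes -2 + 0 · 3 = -2
  Term 1 contributes -3 + 1 · 3 = 0
  Term 2 contributes -3 + 2 · 3 = 3
  Term 3 contributes -1 + 3 · 3 = 8
  Term 4 contributes 1 + 4 · 3 = 13
p(3) = ⊕ of these = min[-2, 0, 3, 8, 13] = -2.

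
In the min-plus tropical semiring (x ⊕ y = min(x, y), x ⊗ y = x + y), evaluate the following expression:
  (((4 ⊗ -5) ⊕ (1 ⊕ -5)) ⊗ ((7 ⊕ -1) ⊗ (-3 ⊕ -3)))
(((4 ⊗ -5) ⊕ (1 ⊕ -5)) ⊗ ((7 ⊕ -1) ⊗ (-3 ⊕ -3))) = -9

Expand innermost to outermost. Recall ⊕ takes the minimum of its arguments and ⊗ takes their sum. Working out the expression (((4 ⊗ -5) ⊕ (1 ⊕ -5)) ⊗ ((7 ⊕ -1) ⊗ (-3 ⊕ -3))) gives -9.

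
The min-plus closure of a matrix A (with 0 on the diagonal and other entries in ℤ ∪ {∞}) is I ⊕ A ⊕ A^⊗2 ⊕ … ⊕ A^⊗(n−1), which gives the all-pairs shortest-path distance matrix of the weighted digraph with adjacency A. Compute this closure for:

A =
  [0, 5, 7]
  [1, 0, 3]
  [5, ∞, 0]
Closure =
  [0, 5, 7]
  [1, 0, 3]
  [5, 10, 0]

This is the Floyd-Warshall all-pairs shortest-path computation. For each intermediate vertex k = 0, 1, …, 2, update dist[i][j] ← min(dist[i][j], dist[i][k] + dist[k][j]). The final matrix gives, for each (i, j), the minimum total weight of any directed path from i to j (possibly empty when i = j).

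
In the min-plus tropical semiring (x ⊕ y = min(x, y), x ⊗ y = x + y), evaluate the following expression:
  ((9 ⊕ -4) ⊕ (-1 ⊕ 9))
((9 ⊕ -4) ⊕ (-1 ⊕ 9)) = -4

Expand innermost to outermost. Recall ⊕ takes the minimum of its arguments and ⊗ takes their sum. Working out the expression ((9 ⊕ -4) ⊕ (-1 ⊕ 9)) gives -4.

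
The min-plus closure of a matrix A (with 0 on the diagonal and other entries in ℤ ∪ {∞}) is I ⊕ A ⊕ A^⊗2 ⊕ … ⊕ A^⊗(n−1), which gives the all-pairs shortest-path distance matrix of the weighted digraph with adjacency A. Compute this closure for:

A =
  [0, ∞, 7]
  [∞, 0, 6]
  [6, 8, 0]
Closure =
  [0, 15, 7]
  [12, 0, 6]
  [6, 8, 0]

This is the Floyd-Warshall all-pairs shortest-path computation. For each intermediate vertex k = 0, 1, …, 2, update dist[i][j] ← min(dist[i][j], dist[i][k] + dist[k][j]). The final matrix gives, for each (i, j), the minimum total weight of any directed path from i to j (possibly empty when i = j).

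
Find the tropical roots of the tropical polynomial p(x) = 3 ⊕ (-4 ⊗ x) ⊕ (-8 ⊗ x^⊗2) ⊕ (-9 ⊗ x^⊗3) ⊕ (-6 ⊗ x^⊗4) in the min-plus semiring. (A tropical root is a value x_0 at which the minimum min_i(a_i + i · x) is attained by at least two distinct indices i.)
Roots: {-3, 1, 4, 7}

Each tropical root is a break point of the lower envelope of the lines y = a_i + i · x (there are 5 lines, with slopes 0, 1, ..., 4). Only the lines that attain the minimum somewhere contribute to roots; other lines are dominated. Here the surviving (envelope) indices are i = 4, i = 3, i = 2, i = 1, i = 0.
Intersections between consecutive envelope lines give the roots: for adjacent envelope indices i < j the intersection is x = (a_i − a_j) / (j − i). Reading off the sorted break points: {-3, 1, 4, 7}.
Verification: at each break x_0, at least two indices attain the minimum of min_i(a_i + i · x_0).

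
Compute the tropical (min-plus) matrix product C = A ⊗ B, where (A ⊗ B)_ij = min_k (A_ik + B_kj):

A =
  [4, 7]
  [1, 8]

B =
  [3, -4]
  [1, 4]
A ⊗ B =
  [7, 0]
  [4, -3]

Apply the min-plus product entry-by-entry:
  C[0][0] = min over k of (A[0][0] + B[0][0] = 4 + 3 = 7, A[0][1] + B[1][0] = 7 + 1 = 8) = 7 (attained at k = 0)
  C[0][1] = min over k of (A[0][0] + B[0][1] = 4 + -4 = 0, A[0][1] + B[1][1] = 7 + 4 = 11) = 0 (attained at k = 0)
  C[1][0] = min over k of (A[1][0] + B[0][0] = 1 + 3 = 4, A[1][1] + B[1][0] = 8 + 1 = 9) = 4 (attained at k = 0)
  C[1][1] = min over k of (A[1][0] + B[0][1] = 1 + -4 = -3, A[1][1] + B[1][1] = 8 + 4 = 12) = -3 (attained at k = 0)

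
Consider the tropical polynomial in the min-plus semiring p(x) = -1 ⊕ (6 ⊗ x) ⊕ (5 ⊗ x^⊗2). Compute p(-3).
p(-3) = -1

A tropical monomial a ⊗ x^⊗i evaluates to a + i · x. Evaluating each term at x = -3:
  Term 0 contributes -1 + 0 · -3 = -1
  Term 1 contributes 6 + 1 · -3 = 3
  Term 2 contributes 5 + 2 · -3 = -1
p(-3) = ⊕ of these = min[-1, 3, -1] = -1.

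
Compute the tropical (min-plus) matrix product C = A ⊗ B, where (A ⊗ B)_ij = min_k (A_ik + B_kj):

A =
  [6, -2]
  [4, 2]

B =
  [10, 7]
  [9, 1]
A ⊗ B =
  [7, -1]
  [11, 3]

Apply the min-plus product entry-by-entry:
  C[0][0] = min over k of (A[0][0] + B[0][0] = 6 + 10 = 16, A[0][1] + B[1][0] = -2 + 9 = 7) = 7 (attained at k = 1)
  C[0][1] = min over k of (A[0][0] + B[0][1] = 6 + 7 = 13, A[0][1] + B[1][1] = -2 + 1 = -1) = -1 (attained at k = 1)
  C[1][0] = min over k of (A[1][0] + B[0][0] = 4 + 10 = 14, A[1][1] + B[1][0] = 2 + 9 = 11) = 11 (attained at k = 1)
  C[1][1] = min over k of (A[1][0] + B[0][1] = 4 + 7 = 11, A[1][1] + B[1][1] = 2 + 1 = 3) = 3 (attained at k = 1)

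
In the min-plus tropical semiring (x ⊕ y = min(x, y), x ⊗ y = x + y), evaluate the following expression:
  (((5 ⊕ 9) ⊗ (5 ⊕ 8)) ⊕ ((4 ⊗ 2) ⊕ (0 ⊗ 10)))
(((5 ⊕ 9) ⊗ (5 ⊕ 8)) ⊕ ((4 ⊗ 2) ⊕ (0 ⊗ 10))) = 6

Expand innermost to outermost. Recall ⊕ takes the minimum of its arguments and ⊗ takes their sum. Working out the expression (((5 ⊕ 9) ⊗ (5 ⊕ 8)) ⊕ ((4 ⊗ 2) ⊕ (0 ⊗ 10))) gives 6.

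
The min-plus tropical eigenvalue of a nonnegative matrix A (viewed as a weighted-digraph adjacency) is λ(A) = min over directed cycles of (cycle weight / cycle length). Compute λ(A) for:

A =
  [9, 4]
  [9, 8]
λ(A) = 13/2

Enumerate directed cycles and compute their means (weight / length). Sample:
  cycle 0 → 0: weight = 9, length = 1, mean = 9/1 ≈ 9.000
  cycle 1 → 1: weight = 8, length = 1, mean = 8/1 ≈ 8.000
  cycle 0 → 1 → 0: weight = 13, length = 2, mean = 13/2 ≈ 6.500
  cycle 1 → 0 → 1: weight = 13, length = 2, mean = 13/2 ≈ 6.500
Minimum mean = 6.500, attained e.g. along the cycle 0 → 1 → 0 with weight 13 and length 2. So λ(A) = 13/2 = 13/2.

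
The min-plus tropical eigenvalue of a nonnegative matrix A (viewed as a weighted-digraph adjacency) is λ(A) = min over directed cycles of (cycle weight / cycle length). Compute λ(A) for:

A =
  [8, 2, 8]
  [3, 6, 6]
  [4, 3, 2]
λ(A) = 2

Enumerate directed cycles and compute their means (weight / length). Sample:
  cycle 0 → 0: weight = 8, length = 1, mean = 8/1 ≈ 8.000
  cycle 1 → 1: weight = 6, length = 1, mean = 6/1 ≈ 6.000
  cycle 2 → 2: weight = 2, length = 1, mean = 2/1 ≈ 2.000
  cycle 0 → 1 → 0: weight = 5, length = 2, mean = 5/2 ≈ 2.500
  cycle 0 → 2 → 0: weight = 12, length = 2, mean = 12/2 ≈ 6.000
  cycle 1 → 0 → 1: weight = 5, length = 2, mean = 5/2 ≈ 2.500
Minimum mean = 2.000, attained e.g. along the cycle 2 → 2 with weight 2 and length 1. So λ(A) = 2/1 = 2.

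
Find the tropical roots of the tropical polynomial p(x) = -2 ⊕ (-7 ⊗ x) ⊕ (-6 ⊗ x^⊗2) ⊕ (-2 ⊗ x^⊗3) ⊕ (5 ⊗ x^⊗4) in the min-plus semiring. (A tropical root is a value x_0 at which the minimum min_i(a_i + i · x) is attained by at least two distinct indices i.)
Roots: {-7, -4, -1, 5}

Each tropical root is a break point of the lower envelope of the lines y = a_i + i · x (there are 5 lines, with slopes 0, 1, ..., 4). Only the lines that attain the minimum somewhere contribute to roots; other lines are dominated. Here the surviving (envelope) indices are i = 4, i = 3, i = 2, i = 1, i = 0.
Intersections between consecutive envelope lines give the roots: for adjacent envelope indices i < j the intersection is x = (a_i − a_j) / (j − i). Reading off the sorted break points: {-7, -4, -1, 5}.
Verification: at each break x_0, at least two indices attain the minimum of min_i(a_i + i · x_0).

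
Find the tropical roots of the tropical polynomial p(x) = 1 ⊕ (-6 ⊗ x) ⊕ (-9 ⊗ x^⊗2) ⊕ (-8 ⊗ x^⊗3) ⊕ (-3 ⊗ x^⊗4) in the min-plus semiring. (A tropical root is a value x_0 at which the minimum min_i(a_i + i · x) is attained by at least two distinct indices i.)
Roots: {-5, -1, 3, 7}

Each tropical root is a break point of the lower envelope of the lines y = a_i + i · x (there are 5 lines, with slopes 0, 1, ..., 4). Only the lines that attain the minimum somewhere contribute to roots; other lines are dominated. Here the surviving (envelope) indices are i = 4, i = 3, i = 2, i = 1, i = 0.
Intersections between consecutive envelope lines give the roots: for adjacent envelope indices i < j the intersection is x = (a_i − a_j) / (j − i). Reading off the sorted break points: {-5, -1, 3, 7}.
Verification: at each break x_0, at least two indices attain the minimum of min_i(a_i + i · x_0).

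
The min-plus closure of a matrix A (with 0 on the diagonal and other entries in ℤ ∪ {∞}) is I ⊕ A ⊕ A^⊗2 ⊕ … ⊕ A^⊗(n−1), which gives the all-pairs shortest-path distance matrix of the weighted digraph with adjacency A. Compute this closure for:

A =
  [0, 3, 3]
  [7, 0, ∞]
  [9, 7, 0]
Closure =
  [0, 3, 3]
  [7, 0, 10]
  [9, 7, 0]

This is the Floyd-Warshall all-pairs shortest-path computation. For each intermediate vertex k = 0, 1, …, 2, update dist[i][j] ← min(dist[i][j], dist[i][k] + dist[k][j]). The final matrix gives, for each (i, j), the minimum total weight of any directed path from i to j (possibly empty when i = j).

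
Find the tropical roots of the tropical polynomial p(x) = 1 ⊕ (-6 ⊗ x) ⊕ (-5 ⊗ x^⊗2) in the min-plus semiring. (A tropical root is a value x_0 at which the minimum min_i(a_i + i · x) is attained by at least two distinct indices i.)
Roots: {-1, 7}

Each tropical root is a break point of the lower envelope of the lines y = a_i + i · x (there are 3 lines, with slopes 0, 1, ..., 2). Only the lines that attain the minimum somewhere contribute to roots; other lines are dominated. Here the surviving (envelope) indices are i = 2, i = 1, i = 0.
Intersections between consecutive envelope lines give the roots: for adjacent envelope indices i < j the intersection is x = (a_i − a_j) / (j − i). Reading off the sorted break points: {-1, 7}.
Verification: at each break x_0, at least two indices attain the minimum of min_i(a_i + i · x_0).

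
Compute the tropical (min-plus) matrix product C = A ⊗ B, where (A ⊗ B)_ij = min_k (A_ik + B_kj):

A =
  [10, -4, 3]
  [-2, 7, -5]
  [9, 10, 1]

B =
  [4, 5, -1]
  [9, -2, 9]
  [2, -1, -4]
A ⊗ B =
  [5, -6, -1]
  [-3, -6, -9]
  [3, 0, -3]

Apply the min-plus product entry-by-entry:
  C[0][0] = min over k of (A[0][0] + B[0][0] = 10 + 4 = 14, A[0][1] + B[1][0] = -4 + 9 = 5, A[0][2] + B[2][0] = 3 + 2 = 5) = 5 (attained at k = 1)
  C[0][1] = min over k of (A[0][0] + B[0][1] = 10 + 5 = 15, A[0][1] + B[1][1] = -4 + -2 = -6, A[0][2] + B[2][1] = 3 + -1 = 2) = -6 (attained at k = 1)
  C[0][2] = min over k of (A[0][0] + B[0][2] = 10 + -1 = 9, A[0][1] + B[1][2] = -4 + 9 = 5, A[0][2] + B[2][2] = 3 + -4 = -1) = -1 (attained at k = 2)
  C[1][0] = min over k of (A[1][0] + B[0][0] = -2 + 4 = 2, A[1][1] + B[1][0] = 7 + 9 = 16, A[1][2] + B[2][0] = -5 + 2 = -3) = -3 (attained at k = 2)
  C[1][1] = min over k of (A[1][0] + B[0][1] = -2 + 5 = 3, A[1][1] + B[1][1] = 7 + -2 = 5, A[1][2] + B[2][1] = -5 + -1 = -6) = -6 (attained at k = 2)
  C[1][2] = min over k of (A[1][0] + B[0][2] = -2 + -1 = -3, A[1][1] + B[1][2] = 7 + 9 = 16, A[1][2] + B[2][2] = -5 + -4 = -9) = -9 (attained at k = 2)
  C[2][0] = min over k of (A[2][0] + B[0][0] = 9 + 4 = 13, A[2][1] + B[1][0] = 10 + 9 = 19, A[2][2] + B[2][0] = 1 + 2 = 3) = 3 (attained at k = 2)
  C[2][1] = min over k of (A[2][0] + B[0][1] = 9 + 5 = 14, A[2][1] + B[1][1] = 10 + -2 = 8, A[2][2] + B[2][1] = 1 + -1 = 0) = 0 (attained at k = 2)
  C[2][2] = min over k of (A[2][0] + B[0][2] = 9 + -1 = 8, A[2][1] + B[1][2] = 10 + 9 = 19, A[2][2] + B[2][2] = 1 + -4 = -3) = -3 (attained at k = 2)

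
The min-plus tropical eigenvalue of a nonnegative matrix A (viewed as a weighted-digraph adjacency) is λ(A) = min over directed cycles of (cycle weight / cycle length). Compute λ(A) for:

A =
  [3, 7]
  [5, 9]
λ(A) = 3

Enumerate directed cycles and compute their means (weight / length). Sample:
  cycle 0 → 0: weight = 3, length = 1, mean = 3/1 ≈ 3.000
  cycle 1 → 1: weight = 9, length = 1, mean = 9/1 ≈ 9.000
  cycle 0 → 1 → 0: weight = 12, length = 2, mean = 12/2 ≈ 6.000
  cycle 1 → 0 → 1: weight = 12, length = 2, mean = 12/2 ≈ 6.000
Minimum mean = 3.000, attained e.g. along the cycle 0 → 0 with weight 3 and length 1. So λ(A) = 3/1 = 3.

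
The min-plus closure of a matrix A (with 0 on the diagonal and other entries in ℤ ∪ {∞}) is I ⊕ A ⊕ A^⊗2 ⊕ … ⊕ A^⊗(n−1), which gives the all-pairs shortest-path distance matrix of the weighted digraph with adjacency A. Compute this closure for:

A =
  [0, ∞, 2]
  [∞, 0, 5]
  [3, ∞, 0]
Closure =
  [0, ∞, 2]
  [8, 0, 5]
  [3, ∞, 0]

This is the Floyd-Warshall all-pairs shortest-path computation. For each intermediate vertex k = 0, 1, …, 2, update dist[i][j] ← min(dist[i][j], dist[i][k] + dist[k][j]). The final matrix gives, for each (i, j), the minimum total weight of any directed path from i to j (possibly empty when i = j).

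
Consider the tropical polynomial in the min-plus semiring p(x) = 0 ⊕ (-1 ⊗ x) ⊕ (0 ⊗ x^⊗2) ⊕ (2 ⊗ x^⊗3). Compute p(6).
p(6) = 0

A tropical monomial a ⊗ x^⊗i evaluates to a + i · x. Evaluating each term at x = 6:
  Term 0 contributes 0 + 0 · 6 = 0
  Term 1 contributes -1 + 1 · 6 = 5
  Term 2 contributes 0 + 2 · 6 = 12
  Term 3 contributes 2 + 3 · 6 = 20
p(6) = ⊕ of these = min[0, 5, 12, 20] = 0.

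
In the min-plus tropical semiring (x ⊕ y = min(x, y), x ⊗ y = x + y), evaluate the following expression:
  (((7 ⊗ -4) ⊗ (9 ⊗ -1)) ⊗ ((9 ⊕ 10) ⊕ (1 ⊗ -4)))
(((7 ⊗ -4) ⊗ (9 ⊗ -1)) ⊗ ((9 ⊕ 10) ⊕ (1 ⊗ -4))) = 8

Expand innermost to outermost. Recall ⊕ takes the minimum of its arguments and ⊗ takes their sum. Working out the expression (((7 ⊗ -4) ⊗ (9 ⊗ -1)) ⊗ ((9 ⊕ 10) ⊕ (1 ⊗ -4))) gives 8.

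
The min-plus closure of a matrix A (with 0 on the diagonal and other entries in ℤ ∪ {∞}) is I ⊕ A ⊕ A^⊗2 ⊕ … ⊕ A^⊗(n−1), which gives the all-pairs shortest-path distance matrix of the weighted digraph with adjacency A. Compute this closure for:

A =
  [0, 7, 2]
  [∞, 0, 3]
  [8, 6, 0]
Closure =
  [0, 7, 2]
  [11, 0, 3]
  [8, 6, 0]

This is the Floyd-Warshall all-pairs shortest-path computation. For each intermediate vertex k = 0, 1, …, 2, update dist[i][j] ← min(dist[i][j], dist[i][k] + dist[k][j]). The final matrix gives, for each (i, j), the minimum total weight of any directed path from i to j (possibly empty when i = j).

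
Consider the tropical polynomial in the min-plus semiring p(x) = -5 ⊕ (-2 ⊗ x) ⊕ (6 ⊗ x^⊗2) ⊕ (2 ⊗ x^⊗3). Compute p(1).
p(1) = -5

A tropical monomial a ⊗ x^⊗i evaluates to a + i · x. Evaluating each term at x = 1:
  Term 0 contributes -5 + 0 · 1 = -5
  Term 1 contributes -2 + 1 · 1 = -1
  Term 2 contributes 6 + 2 · 1 = 8
  Term 3 contributes 2 + 3 · 1 = 5
p(1) = ⊕ of these = min[-5, -1, 8, 5] = -5.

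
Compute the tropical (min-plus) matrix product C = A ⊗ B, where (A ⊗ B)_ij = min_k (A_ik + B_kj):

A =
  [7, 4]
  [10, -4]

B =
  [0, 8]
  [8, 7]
A ⊗ B =
  [7, 11]
  [4, 3]

Apply the min-plus product entry-by-entry:
  C[0][0] = min over k of (A[0][0] + B[0][0] = 7 + 0 = 7, A[0][1] + B[1][0] = 4 + 8 = 12) = 7 (attained at k = 0)
  C[0][1] = min over k of (A[0][0] + B[0][1] = 7 + 8 = 15, A[0][1] + B[1][1] = 4 + 7 = 11) = 11 (attained at k = 1)
  C[1][0] = min over k of (A[1][0] + B[0][0] = 10 + 0 = 10, A[1][1] + B[1][0] = -4 + 8 = 4) = 4 (attained at k = 1)
  C[1][1] = min over k of (A[1][0] + B[0][1] = 10 + 8 = 18, A[1][1] + B[1][1] = -4 + 7 = 3) = 3 (attained at k = 1)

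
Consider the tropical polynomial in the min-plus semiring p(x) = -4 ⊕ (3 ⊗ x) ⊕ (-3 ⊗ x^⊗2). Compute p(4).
p(4) = -4

A tropical monomial a ⊗ x^⊗i evaluates to a + i · x. Evaluating each term at x = 4:
  Term 0 contributes -4 + 0 · 4 = -4
  Term 1 contributes 3 + 1 · 4 = 7
  Term 2 contributes -3 + 2 · 4 = 5
p(4) = ⊕ of these = min[-4, 7, 5] = -4.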